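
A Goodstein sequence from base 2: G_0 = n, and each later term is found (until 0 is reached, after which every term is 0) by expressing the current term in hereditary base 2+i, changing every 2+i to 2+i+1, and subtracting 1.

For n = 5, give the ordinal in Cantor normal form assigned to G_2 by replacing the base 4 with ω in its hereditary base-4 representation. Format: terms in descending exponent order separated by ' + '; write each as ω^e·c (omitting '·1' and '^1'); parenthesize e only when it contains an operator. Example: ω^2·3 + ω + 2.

step 0: 5 = 2^2 + 1; sub 3 for 2: 3^3 + 1; = 28; G_1 = 28−1 = 27
step 1: 27 = 3^3; sub 4 for 3: 4^4; = 256; G_2 = 256−1 = 255
step 2: 255 = 3·4^3 + 3·4^2 + 3·4 + 3; sub 5 for 4: 3·5^3 + 3·5^2 + 3·5 + 3; = 468; G_3 = 468−1 = 467

ω^3·3 + ω^2·3 + ω·3 + 3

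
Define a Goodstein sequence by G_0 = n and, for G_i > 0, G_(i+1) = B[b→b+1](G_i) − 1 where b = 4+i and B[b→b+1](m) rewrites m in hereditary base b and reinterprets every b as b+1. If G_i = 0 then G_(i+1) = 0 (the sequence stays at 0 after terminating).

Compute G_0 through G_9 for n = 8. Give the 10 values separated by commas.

8, 9, 9, 9, 9, 9, 9, 8, 7, 6

base 4: 8 = 2·4; at 5: 2·5 = 10; next = 9
base 5: 9 = 5 + 4; at 6: 6 + 4 = 10; next = 9
base 6: 9 = 6 + 3; at 7: 7 + 3 = 10; next = 9
base 7: 9 = 7 + 2; at 8: 8 + 2 = 10; next = 9
base 8: 9 = 8 + 1; at 9: 9 + 1 = 10; next = 9
base 9: 9 = 9; at 10: 10 = 10; next = 9
base 10: 9 = 9; at 11: 9 = 9; next = 8
base 11: 8 = 8; at 12: 8 = 8; next = 7
base 12: 7 = 7; at 13: 7 = 7; next = 6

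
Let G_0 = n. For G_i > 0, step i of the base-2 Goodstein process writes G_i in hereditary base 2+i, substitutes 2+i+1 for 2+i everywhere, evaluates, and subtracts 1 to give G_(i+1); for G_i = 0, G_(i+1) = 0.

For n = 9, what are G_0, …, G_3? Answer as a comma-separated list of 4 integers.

9, 81, 1023, 9842

9 —HB2→ 2^(2 + 1) + 1 —bump→ 3^(3 + 1) + 1 = 82 —(−1)→ 81
81 —HB3→ 3^(3 + 1) —bump→ 4^(4 + 1) = 1024 —(−1)→ 1023
1023 —HB4→ 3·4^4 + 3·4^3 + 3·4^2 + 3·4 + 3 —bump→ 3·5^5 + 3·5^3 + 3·5^2 + 3·5 + 3 = 9843 —(−1)→ 9842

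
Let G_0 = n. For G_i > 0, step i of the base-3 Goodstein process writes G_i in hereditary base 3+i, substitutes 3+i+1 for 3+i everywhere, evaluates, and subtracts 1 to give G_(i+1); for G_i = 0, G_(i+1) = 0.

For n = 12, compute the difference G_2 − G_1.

8

i=0: 12 = 3^2 + 3 (b=3); 3→4: 4^2 + 4 = 20; 20−1 = 19
i=1: 19 = 4^2 + 3 (b=4); 4→5: 5^2 + 3 = 28; 28−1 = 27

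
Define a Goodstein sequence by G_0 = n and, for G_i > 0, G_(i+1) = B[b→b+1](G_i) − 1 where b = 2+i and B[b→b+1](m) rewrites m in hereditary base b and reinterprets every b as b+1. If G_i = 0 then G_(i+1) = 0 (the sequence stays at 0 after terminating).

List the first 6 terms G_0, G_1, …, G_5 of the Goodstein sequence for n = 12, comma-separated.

G_0 = 12. HB_2(12) = 2^(2 + 1) + 2^2. Bump = 108. G_1 = 107.
G_1 = 107. HB_3(107) = 3^(3 + 1) + 2·3^2 + 2·3 + 2. Bump = 1066. G_2 = 1065.
G_2 = 1065. HB_4(1065) = 4^(4 + 1) + 2·4^2 + 2·4 + 1. Bump = 15686. G_3 = 15685.
G_3 = 15685. HB_5(15685) = 5^(5 + 1) + 2·5^2 + 2·5. Bump = 280020. G_4 = 280019.
G_4 = 280019. HB_6(280019) = 6^(6 + 1) + 2·6^2 + 6 + 5. Bump = 5764911. G_5 = 5764910.

12, 107, 1065, 15685, 280019, 5764910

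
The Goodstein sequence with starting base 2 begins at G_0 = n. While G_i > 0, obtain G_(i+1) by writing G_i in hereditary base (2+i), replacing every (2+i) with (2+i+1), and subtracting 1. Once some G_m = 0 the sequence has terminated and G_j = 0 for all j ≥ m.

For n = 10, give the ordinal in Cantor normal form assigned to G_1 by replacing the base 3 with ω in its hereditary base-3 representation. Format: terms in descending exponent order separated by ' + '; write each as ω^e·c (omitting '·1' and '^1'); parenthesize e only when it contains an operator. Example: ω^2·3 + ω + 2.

ω^(ω + 1) + 2

G_0=10  [base 2] 2^(2 + 1) + 2  →[2↦3]→  3^(3 + 1) + 3 = 84  −1 ⇒ G_1=83
G_1=83  [base 3] 3^(3 + 1) + 2  →[3↦4]→  4^(4 + 1) + 2 = 1026  −1 ⇒ G_2=1025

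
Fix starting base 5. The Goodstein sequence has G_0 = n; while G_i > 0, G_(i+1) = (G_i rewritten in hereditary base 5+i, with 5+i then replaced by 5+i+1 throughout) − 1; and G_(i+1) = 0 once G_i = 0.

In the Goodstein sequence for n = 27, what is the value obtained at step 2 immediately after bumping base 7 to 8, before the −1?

64

step 0: 27 = 5^2 + 2; sub 6 for 5: 6^2 + 2; = 38; G_1 = 38−1 = 37
step 1: 37 = 6^2 + 1; sub 7 for 6: 7^2 + 1; = 50; G_2 = 50−1 = 49
step 2: 49 = 7^2; sub 8 for 7: 8^2; = 64; G_3 = 64−1 = 63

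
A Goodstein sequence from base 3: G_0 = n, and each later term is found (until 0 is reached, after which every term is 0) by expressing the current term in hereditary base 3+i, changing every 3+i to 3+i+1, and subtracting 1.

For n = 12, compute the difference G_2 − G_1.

12 —HB3→ 3^2 + 3 —bump→ 4^2 + 4 = 20 —(−1)→ 19
19 —HB4→ 4^2 + 3 —bump→ 5^2 + 3 = 28 —(−1)→ 27

8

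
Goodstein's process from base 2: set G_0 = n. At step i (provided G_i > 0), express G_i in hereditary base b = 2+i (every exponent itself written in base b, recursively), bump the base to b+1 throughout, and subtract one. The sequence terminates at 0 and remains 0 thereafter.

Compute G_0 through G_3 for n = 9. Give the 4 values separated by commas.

9, 81, 1023, 9842

G_0 = 9. HB_2(9) = 2^(2 + 1) + 1. Bump = 82. G_1 = 81.
G_1 = 81. HB_3(81) = 3^(3 + 1). Bump = 1024. G_2 = 1023.
G_2 = 1023. HB_4(1023) = 3·4^4 + 3·4^3 + 3·4^2 + 3·4 + 3. Bump = 9843. G_3 = 9842.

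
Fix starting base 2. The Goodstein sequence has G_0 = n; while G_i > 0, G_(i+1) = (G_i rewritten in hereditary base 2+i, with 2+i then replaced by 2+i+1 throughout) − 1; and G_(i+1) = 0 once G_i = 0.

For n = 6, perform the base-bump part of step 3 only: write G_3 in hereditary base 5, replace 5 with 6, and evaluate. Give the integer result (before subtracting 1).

46656

i=0: 6 = 2^2 + 2 (b=2); 2→3: 3^3 + 3 = 30; 30−1 = 29
i=1: 29 = 3^3 + 2 (b=3); 3→4: 4^4 + 2 = 258; 258−1 = 257
i=2: 257 = 4^4 + 1 (b=4); 4→5: 5^5 + 1 = 3126; 3126−1 = 3125
i=3: 3125 = 5^5 (b=5); 5→6: 6^6 = 46656; 46656−1 = 46655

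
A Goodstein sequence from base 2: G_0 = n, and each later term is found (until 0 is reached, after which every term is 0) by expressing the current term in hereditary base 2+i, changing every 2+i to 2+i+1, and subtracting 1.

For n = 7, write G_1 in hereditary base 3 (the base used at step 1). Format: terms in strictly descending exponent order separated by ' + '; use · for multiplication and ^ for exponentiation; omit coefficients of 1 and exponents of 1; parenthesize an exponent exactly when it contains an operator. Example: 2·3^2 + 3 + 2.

step 0: 7 = 2^2 + 2 + 1; sub 3 for 2: 3^3 + 3 + 1; = 31; G_1 = 31−1 = 30
step 1: 30 = 3^3 + 3; sub 4 for 3: 4^4 + 4; = 260; G_2 = 260−1 = 259

3^3 + 3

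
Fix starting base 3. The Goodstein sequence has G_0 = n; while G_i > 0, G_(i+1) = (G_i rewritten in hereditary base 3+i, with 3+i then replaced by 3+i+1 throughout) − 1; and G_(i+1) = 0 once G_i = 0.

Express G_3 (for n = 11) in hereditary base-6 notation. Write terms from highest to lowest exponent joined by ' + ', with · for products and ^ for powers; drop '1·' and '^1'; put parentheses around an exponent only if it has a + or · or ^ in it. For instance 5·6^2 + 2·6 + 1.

G_0=11  [base 3] 3^2 + 2  →[3↦4]→  4^2 + 2 = 18  −1 ⇒ G_1=17
G_1=17  [base 4] 4^2 + 1  →[4↦5]→  5^2 + 1 = 26  −1 ⇒ G_2=25
G_2=25  [base 5] 5^2  →[5↦6]→  6^2 = 36  −1 ⇒ G_3=35
G_3=35  [base 6] 5·6 + 5  →[6↦7]→  5·7 + 5 = 40  −1 ⇒ G_4=39

5·6 + 5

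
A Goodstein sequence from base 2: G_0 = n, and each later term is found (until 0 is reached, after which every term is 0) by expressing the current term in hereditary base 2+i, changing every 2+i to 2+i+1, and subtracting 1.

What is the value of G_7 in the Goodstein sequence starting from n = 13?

3486786855

G_0=13  [base 2] 2^(2 + 1) + 2^2 + 1  →[2↦3]→  3^(3 + 1) + 3^3 + 1 = 109  −1 ⇒ G_1=108
G_1=108  [base 3] 3^(3 + 1) + 3^3  →[3↦4]→  4^(4 + 1) + 4^4 = 1280  −1 ⇒ G_2=1279
G_2=1279  [base 4] 4^(4 + 1) + 3·4^3 + 3·4^2 + 3·4 + 3  →[4↦5]→  5^(5 + 1) + 3·5^3 + 3·5^2 + 3·5 + 3 = 16093  −1 ⇒ G_3=16092
G_3=16092  [base 5] 5^(5 + 1) + 3·5^3 + 3·5^2 + 3·5 + 2  →[5↦6]→  6^(6 + 1) + 3·6^3 + 3·6^2 + 3·6 + 2 = 280712  −1 ⇒ G_4=280711
G_4=280711  [base 6] 6^(6 + 1) + 3·6^3 + 3·6^2 + 3·6 + 1  →[6↦7]→  7^(7 + 1) + 3·7^3 + 3·7^2 + 3·7 + 1 = 5765999  −1 ⇒ G_5=5765998
G_5=5765998  [base 7] 7^(7 + 1) + 3·7^3 + 3·7^2 + 3·7  →[7↦8]→  8^(8 + 1) + 3·8^3 + 3·8^2 + 3·8 = 134219480  −1 ⇒ G_6=134219479
G_6=134219479  [base 8] 8^(8 + 1) + 3·8^3 + 3·8^2 + 2·8 + 7  →[8↦9]→  9^(9 + 1) + 3·9^3 + 3·9^2 + 2·9 + 7 = 3486786856  −1 ⇒ G_7=3486786855
G_7=3486786855  [base 9] 9^(9 + 1) + 3·9^3 + 3·9^2 + 2·9 + 6  →[9↦10]→  10^(10 + 1) + 3·10^3 + 3·10^2 + 2·10 + 6 = 100000003326  −1 ⇒ G_8=100000003325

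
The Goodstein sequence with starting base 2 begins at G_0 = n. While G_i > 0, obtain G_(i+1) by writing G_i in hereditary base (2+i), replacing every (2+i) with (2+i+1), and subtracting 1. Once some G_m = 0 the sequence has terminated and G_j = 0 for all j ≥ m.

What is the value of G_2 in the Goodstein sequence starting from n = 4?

G_0=4  [base 2] 2^2  →[2↦3]→  3^3 = 27  −1 ⇒ G_1=26
G_1=26  [base 3] 2·3^2 + 2·3 + 2  →[3↦4]→  2·4^2 + 2·4 + 2 = 42  −1 ⇒ G_2=41
G_2=41  [base 4] 2·4^2 + 2·4 + 1  →[4↦5]→  2·5^2 + 2·5 + 1 = 61  −1 ⇒ G_3=60

41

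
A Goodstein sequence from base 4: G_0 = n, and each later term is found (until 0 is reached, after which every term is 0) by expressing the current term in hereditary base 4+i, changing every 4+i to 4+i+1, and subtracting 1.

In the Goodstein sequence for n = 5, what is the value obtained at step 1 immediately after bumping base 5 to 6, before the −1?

6

5 —HB4→ 4 + 1 —bump→ 5 + 1 = 6 —(−1)→ 5
5 —HB5→ 5 —bump→ 6 = 6 —(−1)→ 5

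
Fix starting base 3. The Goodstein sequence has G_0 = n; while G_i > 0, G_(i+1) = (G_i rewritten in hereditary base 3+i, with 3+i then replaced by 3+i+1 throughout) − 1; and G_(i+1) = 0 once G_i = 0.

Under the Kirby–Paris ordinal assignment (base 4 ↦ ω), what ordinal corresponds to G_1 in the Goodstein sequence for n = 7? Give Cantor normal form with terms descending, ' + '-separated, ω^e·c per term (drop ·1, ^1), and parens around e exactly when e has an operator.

step 0: 7 = 2·3 + 1; sub 4 for 3: 2·4 + 1; = 9; G_1 = 9−1 = 8
step 1: 8 = 2·4; sub 5 for 4: 2·5; = 10; G_2 = 10−1 = 9

ω·2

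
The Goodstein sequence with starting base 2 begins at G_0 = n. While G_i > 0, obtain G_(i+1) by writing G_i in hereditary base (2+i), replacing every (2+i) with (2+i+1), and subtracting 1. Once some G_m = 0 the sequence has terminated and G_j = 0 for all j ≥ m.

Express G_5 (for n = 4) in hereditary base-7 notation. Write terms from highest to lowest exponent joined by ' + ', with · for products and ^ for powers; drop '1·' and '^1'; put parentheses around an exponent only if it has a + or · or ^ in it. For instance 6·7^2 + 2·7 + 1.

2·7^2 + 7 + 4

(0) 4|_2 = 2^2 ↦ 3^3|_3 = 27 ⇒ 26
(1) 26|_3 = 2·3^2 + 2·3 + 2 ↦ 2·4^2 + 2·4 + 2|_4 = 42 ⇒ 41
(2) 41|_4 = 2·4^2 + 2·4 + 1 ↦ 2·5^2 + 2·5 + 1|_5 = 61 ⇒ 60
(3) 60|_5 = 2·5^2 + 2·5 ↦ 2·6^2 + 2·6|_6 = 84 ⇒ 83
(4) 83|_6 = 2·6^2 + 6 + 5 ↦ 2·7^2 + 7 + 5|_7 = 110 ⇒ 109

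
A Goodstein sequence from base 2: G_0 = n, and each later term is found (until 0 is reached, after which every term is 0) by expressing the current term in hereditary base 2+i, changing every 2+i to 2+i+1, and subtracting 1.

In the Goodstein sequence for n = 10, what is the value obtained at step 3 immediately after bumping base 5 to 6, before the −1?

base 2: 10 = 2^(2 + 1) + 2; at 3: 3^(3 + 1) + 3 = 84; next = 83
base 3: 83 = 3^(3 + 1) + 2; at 4: 4^(4 + 1) + 2 = 1026; next = 1025
base 4: 1025 = 4^(4 + 1) + 1; at 5: 5^(5 + 1) + 1 = 15626; next = 15625

279936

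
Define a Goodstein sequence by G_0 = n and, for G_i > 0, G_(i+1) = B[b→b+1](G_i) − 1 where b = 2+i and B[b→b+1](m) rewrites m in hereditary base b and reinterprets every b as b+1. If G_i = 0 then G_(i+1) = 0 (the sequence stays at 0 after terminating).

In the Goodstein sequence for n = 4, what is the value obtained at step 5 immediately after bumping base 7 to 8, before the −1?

140

i=0: 4 = 2^2 (b=2); 2→3: 3^3 = 27; 27−1 = 26
i=1: 26 = 2·3^2 + 2·3 + 2 (b=3); 3→4: 2·4^2 + 2·4 + 2 = 42; 42−1 = 41
i=2: 41 = 2·4^2 + 2·4 + 1 (b=4); 4→5: 2·5^2 + 2·5 + 1 = 61; 61−1 = 60
i=3: 60 = 2·5^2 + 2·5 (b=5); 5→6: 2·6^2 + 2·6 = 84; 84−1 = 83
i=4: 83 = 2·6^2 + 6 + 5 (b=6); 6→7: 2·7^2 + 7 + 5 = 110; 110−1 = 109
i=5: 109 = 2·7^2 + 7 + 4 (b=7); 7→8: 2·8^2 + 8 + 4 = 140; 140−1 = 139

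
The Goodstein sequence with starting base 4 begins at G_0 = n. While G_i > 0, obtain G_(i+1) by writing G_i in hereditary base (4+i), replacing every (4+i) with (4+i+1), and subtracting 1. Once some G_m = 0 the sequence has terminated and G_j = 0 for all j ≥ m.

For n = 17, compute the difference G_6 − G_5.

i=0: 17 = 4^2 + 1 (b=4); 4→5: 5^2 + 1 = 26; 26−1 = 25
i=1: 25 = 5^2 (b=5); 5→6: 6^2 = 36; 36−1 = 35
i=2: 35 = 5·6 + 5 (b=6); 6→7: 5·7 + 5 = 40; 40−1 = 39
i=3: 39 = 5·7 + 4 (b=7); 7→8: 5·8 + 4 = 44; 44−1 = 43
i=4: 43 = 5·8 + 3 (b=8); 8→9: 5·9 + 3 = 48; 48−1 = 47
i=5: 47 = 5·9 + 2 (b=9); 9→10: 5·10 + 2 = 52; 52−1 = 51

4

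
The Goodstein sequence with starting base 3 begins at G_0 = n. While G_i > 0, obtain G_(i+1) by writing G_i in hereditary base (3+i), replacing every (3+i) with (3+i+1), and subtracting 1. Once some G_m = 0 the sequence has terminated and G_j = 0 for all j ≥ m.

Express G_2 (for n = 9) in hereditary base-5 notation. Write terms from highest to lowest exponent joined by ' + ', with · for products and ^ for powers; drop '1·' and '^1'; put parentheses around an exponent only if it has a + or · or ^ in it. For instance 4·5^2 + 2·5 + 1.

3·5 + 2

G_0=9  [base 3] 3^2  →[3↦4]→  4^2 = 16  −1 ⇒ G_1=15
G_1=15  [base 4] 3·4 + 3  →[4↦5]→  3·5 + 3 = 18  −1 ⇒ G_2=17
G_2=17  [base 5] 3·5 + 2  →[5↦6]→  3·6 + 2 = 20  −1 ⇒ G_3=19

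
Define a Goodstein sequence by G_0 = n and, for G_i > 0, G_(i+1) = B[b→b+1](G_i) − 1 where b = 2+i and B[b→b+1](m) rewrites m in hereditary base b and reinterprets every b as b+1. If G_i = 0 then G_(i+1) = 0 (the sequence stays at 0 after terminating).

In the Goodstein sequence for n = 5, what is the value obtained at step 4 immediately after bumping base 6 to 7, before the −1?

[0] 5 ≡ 2^2 + 1 (base 2). Lift 3: 28. −1: 27.
[1] 27 ≡ 3^3 (base 3). Lift 4: 256. −1: 255.
[2] 255 ≡ 3·4^3 + 3·4^2 + 3·4 + 3 (base 4). Lift 5: 468. −1: 467.
[3] 467 ≡ 3·5^3 + 3·5^2 + 3·5 + 2 (base 5). Lift 6: 776. −1: 775.
[4] 775 ≡ 3·6^3 + 3·6^2 + 3·6 + 1 (base 6). Lift 7: 1198. −1: 1197.

1198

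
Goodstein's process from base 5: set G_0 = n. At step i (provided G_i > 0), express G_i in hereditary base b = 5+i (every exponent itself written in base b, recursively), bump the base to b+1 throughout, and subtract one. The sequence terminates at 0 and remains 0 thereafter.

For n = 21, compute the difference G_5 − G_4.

21 —HB5→ 4·5 + 1 —bump→ 4·6 + 1 = 25 —(−1)→ 24
24 —HB6→ 4·6 —bump→ 4·7 = 28 —(−1)→ 27
27 —HB7→ 3·7 + 6 —bump→ 3·8 + 6 = 30 —(−1)→ 29
29 —HB8→ 3·8 + 5 —bump→ 3·9 + 5 = 32 —(−1)→ 31
31 —HB9→ 3·9 + 4 —bump→ 3·10 + 4 = 34 —(−1)→ 33

2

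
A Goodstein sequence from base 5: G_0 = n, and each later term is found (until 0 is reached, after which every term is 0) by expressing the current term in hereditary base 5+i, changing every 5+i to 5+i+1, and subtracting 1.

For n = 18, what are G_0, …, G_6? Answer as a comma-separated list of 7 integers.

[0] 18 ≡ 3·5 + 3 (base 5). Lift 6: 21. −1: 20.
[1] 20 ≡ 3·6 + 2 (base 6). Lift 7: 23. −1: 22.
[2] 22 ≡ 3·7 + 1 (base 7). Lift 8: 25. −1: 24.
[3] 24 ≡ 3·8 (base 8). Lift 9: 27. −1: 26.
[4] 26 ≡ 2·9 + 8 (base 9). Lift 10: 28. −1: 27.
[5] 27 ≡ 2·10 + 7 (base 10). Lift 11: 29. −1: 28.

18, 20, 22, 24, 26, 27, 28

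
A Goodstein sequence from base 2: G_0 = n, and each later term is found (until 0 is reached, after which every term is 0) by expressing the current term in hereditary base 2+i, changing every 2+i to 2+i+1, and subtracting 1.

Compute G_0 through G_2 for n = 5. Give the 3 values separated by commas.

5, 27, 255

[0] 5 ≡ 2^2 + 1 (base 2). Lift 3: 28. −1: 27.
[1] 27 ≡ 3^3 (base 3). Lift 4: 256. −1: 255.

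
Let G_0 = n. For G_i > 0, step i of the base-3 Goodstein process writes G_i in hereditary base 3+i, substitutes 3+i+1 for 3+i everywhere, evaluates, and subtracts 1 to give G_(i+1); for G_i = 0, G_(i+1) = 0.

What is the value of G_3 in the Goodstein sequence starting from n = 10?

27

G_0=10  [base 3] 3^2 + 1  →[3↦4]→  4^2 + 1 = 17  −1 ⇒ G_1=16
G_1=16  [base 4] 4^2  →[4↦5]→  5^2 = 25  −1 ⇒ G_2=24
G_2=24  [base 5] 4·5 + 4  →[5↦6]→  4·6 + 4 = 28  −1 ⇒ G_3=27
G_3=27  [base 6] 4·6 + 3  →[6↦7]→  4·7 + 3 = 31  −1 ⇒ G_4=30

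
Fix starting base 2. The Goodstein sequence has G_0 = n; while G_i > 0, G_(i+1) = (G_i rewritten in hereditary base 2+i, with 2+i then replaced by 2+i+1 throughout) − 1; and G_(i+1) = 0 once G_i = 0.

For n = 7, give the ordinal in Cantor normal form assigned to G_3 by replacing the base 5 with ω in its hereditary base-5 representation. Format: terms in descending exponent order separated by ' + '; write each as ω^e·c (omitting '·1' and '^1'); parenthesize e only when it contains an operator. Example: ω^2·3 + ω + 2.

G_0=7  [base 2] 2^2 + 2 + 1  →[2↦3]→  3^3 + 3 + 1 = 31  −1 ⇒ G_1=30
G_1=30  [base 3] 3^3 + 3  →[3↦4]→  4^4 + 4 = 260  −1 ⇒ G_2=259
G_2=259  [base 4] 4^4 + 3  →[4↦5]→  5^5 + 3 = 3128  −1 ⇒ G_3=3127
G_3=3127  [base 5] 5^5 + 2  →[5↦6]→  6^6 + 2 = 46658  −1 ⇒ G_4=46657

ω^ω + 2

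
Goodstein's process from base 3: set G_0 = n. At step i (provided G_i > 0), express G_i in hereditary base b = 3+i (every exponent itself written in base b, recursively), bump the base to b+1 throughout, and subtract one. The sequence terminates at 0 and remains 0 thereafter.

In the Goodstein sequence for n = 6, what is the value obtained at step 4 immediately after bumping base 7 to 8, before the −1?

(0) 6|_3 = 2·3 ↦ 2·4|_4 = 8 ⇒ 7
(1) 7|_4 = 4 + 3 ↦ 5 + 3|_5 = 8 ⇒ 7
(2) 7|_5 = 5 + 2 ↦ 6 + 2|_6 = 8 ⇒ 7
(3) 7|_6 = 6 + 1 ↦ 7 + 1|_7 = 8 ⇒ 7
(4) 7|_7 = 7 ↦ 8|_8 = 8 ⇒ 7

8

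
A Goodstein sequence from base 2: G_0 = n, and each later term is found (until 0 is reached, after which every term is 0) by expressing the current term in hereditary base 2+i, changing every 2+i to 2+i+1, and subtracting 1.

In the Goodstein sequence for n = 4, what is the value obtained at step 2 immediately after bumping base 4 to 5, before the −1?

61

[0] 4 ≡ 2^2 (base 2). Lift 3: 27. −1: 26.
[1] 26 ≡ 2·3^2 + 2·3 + 2 (base 3). Lift 4: 42. −1: 41.
[2] 41 ≡ 2·4^2 + 2·4 + 1 (base 4). Lift 5: 61. −1: 60.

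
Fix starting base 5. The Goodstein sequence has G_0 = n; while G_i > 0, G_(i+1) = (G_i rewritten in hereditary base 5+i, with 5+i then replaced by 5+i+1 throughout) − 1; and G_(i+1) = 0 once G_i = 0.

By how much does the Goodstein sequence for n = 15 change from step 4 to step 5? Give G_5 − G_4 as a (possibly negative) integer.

1

G_0 = 15. HB_5(15) = 3·5. Bump = 18. G_1 = 17.
G_1 = 17. HB_6(17) = 2·6 + 5. Bump = 19. G_2 = 18.
G_2 = 18. HB_7(18) = 2·7 + 4. Bump = 20. G_3 = 19.
G_3 = 19. HB_8(19) = 2·8 + 3. Bump = 21. G_4 = 20.
G_4 = 20. HB_9(20) = 2·9 + 2. Bump = 22. G_5 = 21.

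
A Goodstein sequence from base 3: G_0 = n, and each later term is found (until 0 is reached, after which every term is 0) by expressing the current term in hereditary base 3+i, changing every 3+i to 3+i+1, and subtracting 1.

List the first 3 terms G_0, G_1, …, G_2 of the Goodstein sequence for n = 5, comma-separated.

[0] 5 ≡ 3 + 2 (base 3). Lift 4: 6. −1: 5.
[1] 5 ≡ 4 + 1 (base 4). Lift 5: 6. −1: 5.

5, 5, 5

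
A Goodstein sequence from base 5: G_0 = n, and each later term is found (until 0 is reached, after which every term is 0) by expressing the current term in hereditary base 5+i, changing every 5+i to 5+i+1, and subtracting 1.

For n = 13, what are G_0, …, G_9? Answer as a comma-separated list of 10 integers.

base 5: 13 = 2·5 + 3; at 6: 2·6 + 3 = 15; next = 14
base 6: 14 = 2·6 + 2; at 7: 2·7 + 2 = 16; next = 15
base 7: 15 = 2·7 + 1; at 8: 2·8 + 1 = 17; next = 16
base 8: 16 = 2·8; at 9: 2·9 = 18; next = 17
base 9: 17 = 9 + 8; at 10: 10 + 8 = 18; next = 17
base 10: 17 = 10 + 7; at 11: 11 + 7 = 18; next = 17
base 11: 17 = 11 + 6; at 12: 12 + 6 = 18; next = 17
base 12: 17 = 12 + 5; at 13: 13 + 5 = 18; next = 17
base 13: 17 = 13 + 4; at 14: 14 + 4 = 18; next = 17

13, 14, 15, 16, 17, 17, 17, 17, 17, 17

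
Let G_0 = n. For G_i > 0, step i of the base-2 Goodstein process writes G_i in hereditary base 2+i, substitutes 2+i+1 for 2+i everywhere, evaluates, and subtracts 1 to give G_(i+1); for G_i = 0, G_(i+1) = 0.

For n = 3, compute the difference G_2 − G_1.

0

(0) 3|_2 = 2 + 1 ↦ 3 + 1|_3 = 4 ⇒ 3
(1) 3|_3 = 3 ↦ 4|_4 = 4 ⇒ 3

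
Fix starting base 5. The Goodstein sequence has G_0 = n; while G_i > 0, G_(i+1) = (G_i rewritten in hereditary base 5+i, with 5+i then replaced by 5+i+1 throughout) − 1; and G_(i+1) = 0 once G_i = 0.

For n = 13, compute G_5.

G_0 = 13. HB_5(13) = 2·5 + 3. Bump = 15. G_1 = 14.
G_1 = 14. HB_6(14) = 2·6 + 2. Bump = 16. G_2 = 15.
G_2 = 15. HB_7(15) = 2·7 + 1. Bump = 17. G_3 = 16.
G_3 = 16. HB_8(16) = 2·8. Bump = 18. G_4 = 17.
G_4 = 17. HB_9(17) = 9 + 8. Bump = 18. G_5 = 17.
G_5 = 17. HB_10(17) = 10 + 7. Bump = 18. G_6 = 17.

17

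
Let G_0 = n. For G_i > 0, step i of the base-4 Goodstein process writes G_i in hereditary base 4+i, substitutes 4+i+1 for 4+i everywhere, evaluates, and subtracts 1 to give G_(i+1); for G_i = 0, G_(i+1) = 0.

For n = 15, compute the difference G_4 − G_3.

i=0: 15 = 3·4 + 3 (b=4); 4→5: 3·5 + 3 = 18; 18−1 = 17
i=1: 17 = 3·5 + 2 (b=5); 5→6: 3·6 + 2 = 20; 20−1 = 19
i=2: 19 = 3·6 + 1 (b=6); 6→7: 3·7 + 1 = 22; 22−1 = 21
i=3: 21 = 3·7 (b=7); 7→8: 3·8 = 24; 24−1 = 23

2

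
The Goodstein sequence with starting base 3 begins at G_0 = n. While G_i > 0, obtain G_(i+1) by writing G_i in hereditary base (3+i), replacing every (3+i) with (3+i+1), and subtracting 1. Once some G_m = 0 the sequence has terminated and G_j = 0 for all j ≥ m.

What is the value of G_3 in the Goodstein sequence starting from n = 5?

5

(0) 5|_3 = 3 + 2 ↦ 4 + 2|_4 = 6 ⇒ 5
(1) 5|_4 = 4 + 1 ↦ 5 + 1|_5 = 6 ⇒ 5
(2) 5|_5 = 5 ↦ 6|_6 = 6 ⇒ 5
(3) 5|_6 = 5 ↦ 5|_7 = 5 ⇒ 4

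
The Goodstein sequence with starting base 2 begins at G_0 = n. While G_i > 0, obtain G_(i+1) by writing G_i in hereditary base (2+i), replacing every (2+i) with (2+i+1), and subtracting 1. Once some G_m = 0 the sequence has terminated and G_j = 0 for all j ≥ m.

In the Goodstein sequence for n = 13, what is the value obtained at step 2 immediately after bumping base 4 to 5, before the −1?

G_0 = 13. HB_2(13) = 2^(2 + 1) + 2^2 + 1. Bump = 109. G_1 = 108.
G_1 = 108. HB_3(108) = 3^(3 + 1) + 3^3. Bump = 1280. G_2 = 1279.
G_2 = 1279. HB_4(1279) = 4^(4 + 1) + 3·4^3 + 3·4^2 + 3·4 + 3. Bump = 16093. G_3 = 16092.

16093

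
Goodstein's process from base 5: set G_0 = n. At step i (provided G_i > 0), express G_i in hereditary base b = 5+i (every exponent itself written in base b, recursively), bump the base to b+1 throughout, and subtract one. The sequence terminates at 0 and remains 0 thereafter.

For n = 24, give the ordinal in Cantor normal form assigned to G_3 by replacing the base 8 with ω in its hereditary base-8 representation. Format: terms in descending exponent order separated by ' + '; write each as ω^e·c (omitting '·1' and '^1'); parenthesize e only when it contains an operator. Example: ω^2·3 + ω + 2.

G_0 = 24. HB_5(24) = 4·5 + 4. Bump = 28. G_1 = 27.
G_1 = 27. HB_6(27) = 4·6 + 3. Bump = 31. G_2 = 30.
G_2 = 30. HB_7(30) = 4·7 + 2. Bump = 34. G_3 = 33.
G_3 = 33. HB_8(33) = 4·8 + 1. Bump = 37. G_4 = 36.

ω·4 + 1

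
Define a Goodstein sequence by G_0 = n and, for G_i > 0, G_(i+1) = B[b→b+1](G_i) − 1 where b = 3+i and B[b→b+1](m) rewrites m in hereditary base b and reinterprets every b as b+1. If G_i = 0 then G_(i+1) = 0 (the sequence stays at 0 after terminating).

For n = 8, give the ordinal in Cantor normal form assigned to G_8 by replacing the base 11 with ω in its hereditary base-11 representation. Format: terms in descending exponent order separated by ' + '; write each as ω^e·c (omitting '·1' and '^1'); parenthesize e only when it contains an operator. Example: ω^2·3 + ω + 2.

G_0 = 8. HB_3(8) = 2·3 + 2. Bump = 10. G_1 = 9.
G_1 = 9. HB_4(9) = 2·4 + 1. Bump = 11. G_2 = 10.
G_2 = 10. HB_5(10) = 2·5. Bump = 12. G_3 = 11.
G_3 = 11. HB_6(11) = 6 + 5. Bump = 12. G_4 = 11.
G_4 = 11. HB_7(11) = 7 + 4. Bump = 12. G_5 = 11.
G_5 = 11. HB_8(11) = 8 + 3. Bump = 12. G_6 = 11.
G_6 = 11. HB_9(11) = 9 + 2. Bump = 12. G_7 = 11.
G_7 = 11. HB_10(11) = 10 + 1. Bump = 12. G_8 = 11.
G_8 = 11. HB_11(11) = 11. Bump = 12. G_9 = 11.

ω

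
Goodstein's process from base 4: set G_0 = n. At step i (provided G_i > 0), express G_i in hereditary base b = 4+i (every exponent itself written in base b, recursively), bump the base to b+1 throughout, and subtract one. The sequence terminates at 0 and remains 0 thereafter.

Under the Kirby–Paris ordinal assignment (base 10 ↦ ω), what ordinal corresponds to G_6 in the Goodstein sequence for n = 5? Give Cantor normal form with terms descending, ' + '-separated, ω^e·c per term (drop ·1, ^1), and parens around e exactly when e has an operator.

5 —HB4→ 4 + 1 —bump→ 5 + 1 = 6 —(−1)→ 5
5 —HB5→ 5 —bump→ 6 = 6 —(−1)→ 5
5 —HB6→ 5 —bump→ 5 = 5 —(−1)→ 4
4 —HB7→ 4 —bump→ 4 = 4 —(−1)→ 3
3 —HB8→ 3 —bump→ 3 = 3 —(−1)→ 2
2 —HB9→ 2 —bump→ 2 = 2 —(−1)→ 1
1 —HB10→ 1 —bump→ 1 = 1 —(−1)→ 0

1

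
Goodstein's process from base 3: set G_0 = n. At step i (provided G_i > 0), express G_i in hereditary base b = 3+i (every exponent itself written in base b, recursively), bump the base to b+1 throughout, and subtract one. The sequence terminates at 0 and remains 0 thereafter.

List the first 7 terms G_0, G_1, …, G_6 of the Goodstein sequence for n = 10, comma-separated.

10, 16, 24, 27, 30, 33, 36

[0] 10 ≡ 3^2 + 1 (base 3). Lift 4: 17. −1: 16.
[1] 16 ≡ 4^2 (base 4). Lift 5: 25. −1: 24.
[2] 24 ≡ 4·5 + 4 (base 5). Lift 6: 28. −1: 27.
[3] 27 ≡ 4·6 + 3 (base 6). Lift 7: 31. −1: 30.
[4] 30 ≡ 4·7 + 2 (base 7). Lift 8: 34. −1: 33.
[5] 33 ≡ 4·8 + 1 (base 8). Lift 9: 37. −1: 36.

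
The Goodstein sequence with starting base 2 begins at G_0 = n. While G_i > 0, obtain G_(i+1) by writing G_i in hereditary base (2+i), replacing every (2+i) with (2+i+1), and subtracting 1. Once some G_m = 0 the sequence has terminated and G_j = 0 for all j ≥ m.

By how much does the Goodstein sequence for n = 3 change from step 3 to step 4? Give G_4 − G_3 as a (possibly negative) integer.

-1

base 2: 3 = 2 + 1; at 3: 3 + 1 = 4; next = 3
base 3: 3 = 3; at 4: 4 = 4; next = 3
base 4: 3 = 3; at 5: 3 = 3; next = 2
base 5: 2 = 2; at 6: 2 = 2; next = 1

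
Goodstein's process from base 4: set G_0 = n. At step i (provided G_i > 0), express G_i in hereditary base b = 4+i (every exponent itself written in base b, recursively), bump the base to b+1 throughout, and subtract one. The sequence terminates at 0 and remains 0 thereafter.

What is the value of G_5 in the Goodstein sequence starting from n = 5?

step 0: 5 = 4 + 1; sub 5 for 4: 5 + 1; = 6; G_1 = 6−1 = 5
step 1: 5 = 5; sub 6 for 5: 6; = 6; G_2 = 6−1 = 5
step 2: 5 = 5; sub 7 for 6: 5; = 5; G_3 = 5−1 = 4
step 3: 4 = 4; sub 8 for 7: 4; = 4; G_4 = 4−1 = 3
step 4: 3 = 3; sub 9 for 8: 3; = 3; G_5 = 3−1 = 2
step 5: 2 = 2; sub 10 for 9: 2; = 2; G_6 = 2−1 = 1

2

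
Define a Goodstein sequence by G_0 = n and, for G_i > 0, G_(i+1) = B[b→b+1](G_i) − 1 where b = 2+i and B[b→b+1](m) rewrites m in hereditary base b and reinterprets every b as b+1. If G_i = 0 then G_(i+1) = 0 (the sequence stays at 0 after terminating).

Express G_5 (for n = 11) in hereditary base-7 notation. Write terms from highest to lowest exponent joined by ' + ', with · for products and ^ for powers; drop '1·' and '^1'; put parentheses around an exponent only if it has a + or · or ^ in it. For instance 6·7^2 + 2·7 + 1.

7^(7 + 1)

(0) 11|_2 = 2^(2 + 1) + 2 + 1 ↦ 3^(3 + 1) + 3 + 1|_3 = 85 ⇒ 84
(1) 84|_3 = 3^(3 + 1) + 3 ↦ 4^(4 + 1) + 4|_4 = 1028 ⇒ 1027
(2) 1027|_4 = 4^(4 + 1) + 3 ↦ 5^(5 + 1) + 3|_5 = 15628 ⇒ 15627
(3) 15627|_5 = 5^(5 + 1) + 2 ↦ 6^(6 + 1) + 2|_6 = 279938 ⇒ 279937
(4) 279937|_6 = 6^(6 + 1) + 1 ↦ 7^(7 + 1) + 1|_7 = 5764802 ⇒ 5764801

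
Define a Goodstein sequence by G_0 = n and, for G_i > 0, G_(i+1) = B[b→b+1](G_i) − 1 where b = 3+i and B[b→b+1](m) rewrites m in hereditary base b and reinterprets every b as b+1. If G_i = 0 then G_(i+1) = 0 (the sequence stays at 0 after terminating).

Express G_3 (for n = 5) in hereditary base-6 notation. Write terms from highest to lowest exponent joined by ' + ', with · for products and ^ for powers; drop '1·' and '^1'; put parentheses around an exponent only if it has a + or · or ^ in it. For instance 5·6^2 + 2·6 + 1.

5 —HB3→ 3 + 2 —bump→ 4 + 2 = 6 —(−1)→ 5
5 —HB4→ 4 + 1 —bump→ 5 + 1 = 6 —(−1)→ 5
5 —HB5→ 5 —bump→ 6 = 6 —(−1)→ 5
5 —HB6→ 5 —bump→ 5 = 5 —(−1)→ 4

5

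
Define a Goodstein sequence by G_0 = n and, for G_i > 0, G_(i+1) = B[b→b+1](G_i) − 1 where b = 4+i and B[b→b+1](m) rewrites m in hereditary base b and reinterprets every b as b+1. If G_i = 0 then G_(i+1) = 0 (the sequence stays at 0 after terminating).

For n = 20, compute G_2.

(0) 20|_4 = 4^2 + 4 ↦ 5^2 + 5|_5 = 30 ⇒ 29
(1) 29|_5 = 5^2 + 4 ↦ 6^2 + 4|_6 = 40 ⇒ 39
(2) 39|_6 = 6^2 + 3 ↦ 7^2 + 3|_7 = 52 ⇒ 51

39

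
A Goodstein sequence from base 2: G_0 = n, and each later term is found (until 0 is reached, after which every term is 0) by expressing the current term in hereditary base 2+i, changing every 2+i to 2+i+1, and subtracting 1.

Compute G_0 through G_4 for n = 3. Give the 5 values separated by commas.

[0] 3 ≡ 2 + 1 (base 2). Lift 3: 4. −1: 3.
[1] 3 ≡ 3 (base 3). Lift 4: 4. −1: 3.
[2] 3 ≡ 3 (base 4). Lift 5: 3. −1: 2.
[3] 2 ≡ 2 (base 5). Lift 6: 2. −1: 1.

3, 3, 3, 2, 1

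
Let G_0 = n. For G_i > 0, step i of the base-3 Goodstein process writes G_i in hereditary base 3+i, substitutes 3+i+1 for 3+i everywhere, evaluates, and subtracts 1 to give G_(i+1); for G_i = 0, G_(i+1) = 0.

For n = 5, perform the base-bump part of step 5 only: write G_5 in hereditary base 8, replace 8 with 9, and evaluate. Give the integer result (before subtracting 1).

3

step 0: 5 = 3 + 2; sub 4 for 3: 4 + 2; = 6; G_1 = 6−1 = 5
step 1: 5 = 4 + 1; sub 5 for 4: 5 + 1; = 6; G_2 = 6−1 = 5
step 2: 5 = 5; sub 6 for 5: 6; = 6; G_3 = 6−1 = 5
step 3: 5 = 5; sub 7 for 6: 5; = 5; G_4 = 5−1 = 4
step 4: 4 = 4; sub 8 for 7: 4; = 4; G_5 = 4−1 = 3
step 5: 3 = 3; sub 9 for 8: 3; = 3; G_6 = 3−1 = 2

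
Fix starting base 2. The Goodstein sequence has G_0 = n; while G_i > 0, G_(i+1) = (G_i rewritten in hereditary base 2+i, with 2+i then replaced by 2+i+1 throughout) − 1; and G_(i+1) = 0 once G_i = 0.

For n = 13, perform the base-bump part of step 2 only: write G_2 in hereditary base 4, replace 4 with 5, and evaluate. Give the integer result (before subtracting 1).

16093

G_0 = 13. HB_2(13) = 2^(2 + 1) + 2^2 + 1. Bump = 109. G_1 = 108.
G_1 = 108. HB_3(108) = 3^(3 + 1) + 3^3. Bump = 1280. G_2 = 1279.
G_2 = 1279. HB_4(1279) = 4^(4 + 1) + 3·4^3 + 3·4^2 + 3·4 + 3. Bump = 16093. G_3 = 16092.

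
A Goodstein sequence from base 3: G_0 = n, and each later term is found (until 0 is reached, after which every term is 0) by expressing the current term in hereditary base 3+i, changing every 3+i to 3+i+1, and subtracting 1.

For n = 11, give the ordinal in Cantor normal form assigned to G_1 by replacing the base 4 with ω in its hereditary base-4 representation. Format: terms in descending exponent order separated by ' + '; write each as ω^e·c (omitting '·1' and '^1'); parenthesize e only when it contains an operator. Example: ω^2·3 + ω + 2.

(0) 11|_3 = 3^2 + 2 ↦ 4^2 + 2|_4 = 18 ⇒ 17
(1) 17|_4 = 4^2 + 1 ↦ 5^2 + 1|_5 = 26 ⇒ 25

ω^2 + 1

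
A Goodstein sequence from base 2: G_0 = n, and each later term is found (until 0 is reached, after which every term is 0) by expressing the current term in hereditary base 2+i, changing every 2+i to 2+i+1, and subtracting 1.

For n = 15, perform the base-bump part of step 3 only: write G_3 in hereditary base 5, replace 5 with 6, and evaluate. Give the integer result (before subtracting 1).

i=0: 15 = 2^(2 + 1) + 2^2 + 2 + 1 (b=2); 2→3: 3^(3 + 1) + 3^3 + 3 + 1 = 112; 112−1 = 111
i=1: 111 = 3^(3 + 1) + 3^3 + 3 (b=3); 3→4: 4^(4 + 1) + 4^4 + 4 = 1284; 1284−1 = 1283
i=2: 1283 = 4^(4 + 1) + 4^4 + 3 (b=4); 4→5: 5^(5 + 1) + 5^5 + 3 = 18753; 18753−1 = 18752

326594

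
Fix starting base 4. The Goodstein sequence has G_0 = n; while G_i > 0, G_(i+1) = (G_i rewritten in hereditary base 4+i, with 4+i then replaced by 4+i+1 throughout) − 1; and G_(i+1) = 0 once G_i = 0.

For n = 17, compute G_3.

step 0: 17 = 4^2 + 1; sub 5 for 4: 5^2 + 1; = 26; G_1 = 26−1 = 25
step 1: 25 = 5^2; sub 6 for 5: 6^2; = 36; G_2 = 36−1 = 35
step 2: 35 = 5·6 + 5; sub 7 for 6: 5·7 + 5; = 40; G_3 = 40−1 = 39
step 3: 39 = 5·7 + 4; sub 8 for 7: 5·8 + 4; = 44; G_4 = 44−1 = 43

39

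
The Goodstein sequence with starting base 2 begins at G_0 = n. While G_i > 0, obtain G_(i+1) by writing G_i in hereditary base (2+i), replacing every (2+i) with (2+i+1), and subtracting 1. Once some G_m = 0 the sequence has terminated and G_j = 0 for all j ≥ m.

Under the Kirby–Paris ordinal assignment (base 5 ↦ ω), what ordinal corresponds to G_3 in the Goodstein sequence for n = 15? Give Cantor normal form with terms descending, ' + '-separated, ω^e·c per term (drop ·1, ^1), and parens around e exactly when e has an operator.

i=0: 15 = 2^(2 + 1) + 2^2 + 2 + 1 (b=2); 2→3: 3^(3 + 1) + 3^3 + 3 + 1 = 112; 112−1 = 111
i=1: 111 = 3^(3 + 1) + 3^3 + 3 (b=3); 3→4: 4^(4 + 1) + 4^4 + 4 = 1284; 1284−1 = 1283
i=2: 1283 = 4^(4 + 1) + 4^4 + 3 (b=4); 4→5: 5^(5 + 1) + 5^5 + 3 = 18753; 18753−1 = 18752

ω^(ω + 1) + ω^ω + 2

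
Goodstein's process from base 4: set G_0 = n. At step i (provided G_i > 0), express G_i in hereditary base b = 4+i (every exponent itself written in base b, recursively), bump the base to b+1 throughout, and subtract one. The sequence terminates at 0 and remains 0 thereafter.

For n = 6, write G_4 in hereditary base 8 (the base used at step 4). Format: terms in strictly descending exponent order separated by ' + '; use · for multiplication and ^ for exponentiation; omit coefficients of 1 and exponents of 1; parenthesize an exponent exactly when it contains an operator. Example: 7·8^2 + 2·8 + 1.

G_0 = 6. HB_4(6) = 4 + 2. Bump = 7. G_1 = 6.
G_1 = 6. HB_5(6) = 5 + 1. Bump = 7. G_2 = 6.
G_2 = 6. HB_6(6) = 6. Bump = 7. G_3 = 6.
G_3 = 6. HB_7(6) = 6. Bump = 6. G_4 = 5.
G_4 = 5. HB_8(5) = 5. Bump = 5. G_5 = 4.

5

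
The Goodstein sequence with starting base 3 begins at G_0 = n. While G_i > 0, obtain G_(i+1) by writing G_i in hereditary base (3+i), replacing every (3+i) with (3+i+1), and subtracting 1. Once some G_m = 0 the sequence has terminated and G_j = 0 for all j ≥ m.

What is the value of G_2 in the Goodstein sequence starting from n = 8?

G_0=8  [base 3] 2·3 + 2  →[3↦4]→  2·4 + 2 = 10  −1 ⇒ G_1=9
G_1=9  [base 4] 2·4 + 1  →[4↦5]→  2·5 + 1 = 11  −1 ⇒ G_2=10
G_2=10  [base 5] 2·5  →[5↦6]→  2·6 = 12  −1 ⇒ G_3=11

10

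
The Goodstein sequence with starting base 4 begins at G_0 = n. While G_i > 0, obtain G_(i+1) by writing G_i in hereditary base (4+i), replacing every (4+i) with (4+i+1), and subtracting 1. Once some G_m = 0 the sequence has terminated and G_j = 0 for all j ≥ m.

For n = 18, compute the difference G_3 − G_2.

12

base 4: 18 = 4^2 + 2; at 5: 5^2 + 2 = 27; next = 26
base 5: 26 = 5^2 + 1; at 6: 6^2 + 1 = 37; next = 36
base 6: 36 = 6^2; at 7: 7^2 = 49; next = 48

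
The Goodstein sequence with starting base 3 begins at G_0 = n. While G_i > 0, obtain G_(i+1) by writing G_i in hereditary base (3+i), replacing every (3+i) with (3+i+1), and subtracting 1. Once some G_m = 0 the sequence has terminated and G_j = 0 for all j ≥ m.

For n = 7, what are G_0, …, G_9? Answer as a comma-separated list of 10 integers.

7, 8, 9, 9, 9, 9, 9, 9, 8, 7

base 3: 7 = 2·3 + 1; at 4: 2·4 + 1 = 9; next = 8
base 4: 8 = 2·4; at 5: 2·5 = 10; next = 9
base 5: 9 = 5 + 4; at 6: 6 + 4 = 10; next = 9
base 6: 9 = 6 + 3; at 7: 7 + 3 = 10; next = 9
base 7: 9 = 7 + 2; at 8: 8 + 2 = 10; next = 9
base 8: 9 = 8 + 1; at 9: 9 + 1 = 10; next = 9
base 9: 9 = 9; at 10: 10 = 10; next = 9
base 10: 9 = 9; at 11: 9 = 9; next = 8
base 11: 8 = 8; at 12: 8 = 8; next = 7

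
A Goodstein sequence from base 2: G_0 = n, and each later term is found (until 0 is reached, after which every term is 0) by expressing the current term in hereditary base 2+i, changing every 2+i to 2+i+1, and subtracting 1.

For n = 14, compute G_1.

110

i=0: 14 = 2^(2 + 1) + 2^2 + 2 (b=2); 2→3: 3^(3 + 1) + 3^3 + 3 = 111; 111−1 = 110
i=1: 110 = 3^(3 + 1) + 3^3 + 2 (b=3); 3→4: 4^(4 + 1) + 4^4 + 2 = 1282; 1282−1 = 1281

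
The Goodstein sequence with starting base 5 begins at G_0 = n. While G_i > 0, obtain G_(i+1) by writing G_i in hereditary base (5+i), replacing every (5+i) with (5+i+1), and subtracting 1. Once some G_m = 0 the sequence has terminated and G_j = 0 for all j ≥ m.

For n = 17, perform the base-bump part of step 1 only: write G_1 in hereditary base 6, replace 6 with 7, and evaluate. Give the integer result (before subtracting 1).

base 5: 17 = 3·5 + 2; at 6: 3·6 + 2 = 20; next = 19
base 6: 19 = 3·6 + 1; at 7: 3·7 + 1 = 22; next = 21

22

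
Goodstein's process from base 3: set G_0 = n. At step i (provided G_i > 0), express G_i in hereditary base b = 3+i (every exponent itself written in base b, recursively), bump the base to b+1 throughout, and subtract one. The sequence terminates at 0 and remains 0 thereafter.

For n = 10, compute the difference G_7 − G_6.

G_0 = 10. HB_3(10) = 3^2 + 1. Bump = 17. G_1 = 16.
G_1 = 16. HB_4(16) = 4^2. Bump = 25. G_2 = 24.
G_2 = 24. HB_5(24) = 4·5 + 4. Bump = 28. G_3 = 27.
G_3 = 27. HB_6(27) = 4·6 + 3. Bump = 31. G_4 = 30.
G_4 = 30. HB_7(30) = 4·7 + 2. Bump = 34. G_5 = 33.
G_5 = 33. HB_8(33) = 4·8 + 1. Bump = 37. G_6 = 36.
G_6 = 36. HB_9(36) = 4·9. Bump = 40. G_7 = 39.

3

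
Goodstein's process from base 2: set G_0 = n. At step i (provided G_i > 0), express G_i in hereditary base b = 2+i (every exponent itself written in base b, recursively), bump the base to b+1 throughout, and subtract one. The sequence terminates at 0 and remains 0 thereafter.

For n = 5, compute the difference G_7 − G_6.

base 2: 5 = 2^2 + 1; at 3: 3^3 + 1 = 28; next = 27
base 3: 27 = 3^3; at 4: 4^4 = 256; next = 255
base 4: 255 = 3·4^3 + 3·4^2 + 3·4 + 3; at 5: 3·5^3 + 3·5^2 + 3·5 + 3 = 468; next = 467
base 5: 467 = 3·5^3 + 3·5^2 + 3·5 + 2; at 6: 3·6^3 + 3·6^2 + 3·6 + 2 = 776; next = 775
base 6: 775 = 3·6^3 + 3·6^2 + 3·6 + 1; at 7: 3·7^3 + 3·7^2 + 3·7 + 1 = 1198; next = 1197
base 7: 1197 = 3·7^3 + 3·7^2 + 3·7; at 8: 3·8^3 + 3·8^2 + 3·8 = 1752; next = 1751
base 8: 1751 = 3·8^3 + 3·8^2 + 2·8 + 7; at 9: 3·9^3 + 3·9^2 + 2·9 + 7 = 2455; next = 2454

703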